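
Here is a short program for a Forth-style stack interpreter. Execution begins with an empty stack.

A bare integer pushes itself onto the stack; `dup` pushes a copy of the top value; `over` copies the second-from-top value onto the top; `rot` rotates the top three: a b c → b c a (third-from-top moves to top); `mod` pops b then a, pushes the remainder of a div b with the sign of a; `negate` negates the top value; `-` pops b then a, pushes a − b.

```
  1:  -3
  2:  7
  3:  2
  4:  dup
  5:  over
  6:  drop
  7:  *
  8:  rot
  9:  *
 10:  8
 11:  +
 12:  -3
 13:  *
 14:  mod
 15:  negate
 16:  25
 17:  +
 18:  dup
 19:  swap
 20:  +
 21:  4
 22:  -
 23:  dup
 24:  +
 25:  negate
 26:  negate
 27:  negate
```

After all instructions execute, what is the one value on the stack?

-3     → [-3]
7      → [-3, 7]
2      → [-3, 7, 2]
dup    → [-3, 7, 2, 2]
over   → [-3, 7, 2, 2, 2]
drop   → [-3, 7, 2, 2]
*      → [-3, 7, 4]
rot    → [7, 4, -3]
*      → [7, -12]
8      → [7, -12, 8]
+      → [7, -4]
-3     → [7, -4, -3]
*      → [7, 12]
mod    → [7]
negate → [-7]
25     → [-7, 25]
+      → [18]
dup    → [18, 18]
swap   → [18, 18]
+      → [36]
4      → [36, 4]
-      → [32]
dup    → [32, 32]
+      → [64]
negate → [-64]
negate → [64]
negate → [-64]

-64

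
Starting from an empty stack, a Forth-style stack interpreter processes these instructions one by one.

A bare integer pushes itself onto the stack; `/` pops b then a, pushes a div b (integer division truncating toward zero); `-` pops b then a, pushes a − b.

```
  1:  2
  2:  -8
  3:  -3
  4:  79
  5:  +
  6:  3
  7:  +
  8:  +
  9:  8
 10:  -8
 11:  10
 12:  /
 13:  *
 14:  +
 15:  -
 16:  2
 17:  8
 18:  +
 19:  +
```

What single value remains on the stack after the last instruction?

-59

2  → 2
-8 → 2 -8
-3 → 2 -8 -3
79 → 2 -8 -3 79
+  → 2 -8 76
3  → 2 -8 76 3
+  → 2 -8 79
+  → 2 71
8  → 2 71 8
-8 → 2 71 8 -8
10 → 2 71 8 -8 10
/  → 2 71 8 0
*  → 2 71 0
+  → 2 71
-  → -69
2  → -69 2
8  → -69 2 8
+  → -69 10
+  → -59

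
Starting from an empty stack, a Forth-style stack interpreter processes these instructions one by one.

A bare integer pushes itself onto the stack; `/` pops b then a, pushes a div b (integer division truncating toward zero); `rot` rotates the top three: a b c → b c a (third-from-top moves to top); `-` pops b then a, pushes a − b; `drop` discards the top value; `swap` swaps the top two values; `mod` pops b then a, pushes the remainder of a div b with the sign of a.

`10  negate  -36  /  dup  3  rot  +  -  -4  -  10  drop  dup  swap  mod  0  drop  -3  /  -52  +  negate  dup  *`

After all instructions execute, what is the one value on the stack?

10     : [10]
negate : [-10]
-36    : [-10, -36]
/      : [0]
dup    : [0, 0]
3      : [0, 0, 3]
rot    : [0, 3, 0]
+      : [0, 3]
-      : [-3]
-4     : [-3, -4]
-      : [1]
10     : [1, 10]
drop   : [1]
dup    : [1, 1]
swap   : [1, 1]
mod    : [0]
0      : [0, 0]
drop   : [0]
-3     : [0, -3]
/      : [0]
-52    : [0, -52]
+      : [-52]
negate : [52]
dup    : [52, 52]
*      : [2704]

2704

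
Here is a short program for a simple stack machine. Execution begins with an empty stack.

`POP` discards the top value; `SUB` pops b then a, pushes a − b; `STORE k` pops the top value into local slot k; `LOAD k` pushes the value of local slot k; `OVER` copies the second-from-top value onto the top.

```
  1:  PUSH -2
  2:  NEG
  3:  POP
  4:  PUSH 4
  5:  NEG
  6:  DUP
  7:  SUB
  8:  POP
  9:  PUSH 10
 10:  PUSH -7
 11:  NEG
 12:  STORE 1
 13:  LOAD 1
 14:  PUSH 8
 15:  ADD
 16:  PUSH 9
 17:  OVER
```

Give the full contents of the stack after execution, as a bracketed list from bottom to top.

[10, 15, 9, 15]

PUSH -2 → [-2]
NEG     → [2]
POP     → []
PUSH 4  → [4]
NEG     → [-4]
DUP     → [-4, -4]
SUB     → [0]
POP     → []
PUSH 10 → [10]
PUSH -7 → [10, -7]
NEG     → [10, 7]
STORE 1 → [10]
LOAD 1  → [10, 7]
PUSH 8  → [10, 7, 8]
ADD     → [10, 15]
PUSH 9  → [10, 15, 9]
OVER    → [10, 15, 9, 15]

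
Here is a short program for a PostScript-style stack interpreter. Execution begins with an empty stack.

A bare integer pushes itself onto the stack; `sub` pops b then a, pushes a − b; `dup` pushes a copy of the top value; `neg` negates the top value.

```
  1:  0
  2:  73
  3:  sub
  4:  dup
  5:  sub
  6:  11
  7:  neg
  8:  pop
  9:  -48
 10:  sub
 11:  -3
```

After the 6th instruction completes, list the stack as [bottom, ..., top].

0   : 0
73  : 0 73
sub : -73
dup : -73 -73
sub : 0
11  : 0 11

[0, 11]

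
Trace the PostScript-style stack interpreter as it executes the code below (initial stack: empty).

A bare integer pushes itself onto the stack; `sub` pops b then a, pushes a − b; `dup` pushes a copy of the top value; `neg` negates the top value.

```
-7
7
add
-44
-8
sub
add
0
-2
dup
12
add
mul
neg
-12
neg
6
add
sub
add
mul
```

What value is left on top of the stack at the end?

-72

-7  -> -7
7   -> -7 7
add -> 0
-44 -> 0 -44
-8  -> 0 -44 -8
sub -> 0 -36
add -> -36
0   -> -36 0
-2  -> -36 0 -2
dup -> -36 0 -2 -2
12  -> -36 0 -2 -2 12
add -> -36 0 -2 10
mul -> -36 0 -20
neg -> -36 0 20
-12 -> -36 0 20 -12
neg -> -36 0 20 12
6   -> -36 0 20 12 6
add -> -36 0 20 18
sub -> -36 0 2
add -> -36 2
mul -> -72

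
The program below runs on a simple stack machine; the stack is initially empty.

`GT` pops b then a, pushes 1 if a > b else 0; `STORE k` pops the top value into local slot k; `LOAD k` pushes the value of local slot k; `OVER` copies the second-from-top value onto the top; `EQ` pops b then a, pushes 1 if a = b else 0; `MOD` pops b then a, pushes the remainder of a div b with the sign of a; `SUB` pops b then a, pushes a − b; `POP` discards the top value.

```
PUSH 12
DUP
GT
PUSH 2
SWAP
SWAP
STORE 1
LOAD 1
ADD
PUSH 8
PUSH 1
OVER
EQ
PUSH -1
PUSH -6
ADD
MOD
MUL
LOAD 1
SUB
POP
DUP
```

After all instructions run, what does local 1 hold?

2

PUSH 12 → 12
DUP     → 12 12
GT      → 0
PUSH 2  → 0 2
SWAP    → 2 0
SWAP    → 0 2
STORE 1 → 0
LOAD 1  → 0 2
ADD     → 2
PUSH 8  → 2 8
PUSH 1  → 2 8 1
OVER    → 2 8 1 8
EQ      → 2 8 0
PUSH -1 → 2 8 0 -1
PUSH -6 → 2 8 0 -1 -6
ADD     → 2 8 0 -7
MOD     → 2 8 0
MUL     → 2 0
LOAD 1  → 2 0 2
SUB     → 2 -2
POP     → 2
DUP     → 2 2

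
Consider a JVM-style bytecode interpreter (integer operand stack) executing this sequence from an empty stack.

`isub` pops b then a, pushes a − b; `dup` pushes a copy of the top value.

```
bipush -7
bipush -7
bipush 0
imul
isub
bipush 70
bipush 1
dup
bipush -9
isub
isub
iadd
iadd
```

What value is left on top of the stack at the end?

54

bipush -7 → -7
bipush -7 → -7 -7
bipush 0  → -7 -7 0
imul      → -7 0
isub      → -7
bipush 70 → -7 70
bipush 1  → -7 70 1
dup       → -7 70 1 1
bipush -9 → -7 70 1 1 -9
isub      → -7 70 1 10
isub      → -7 70 -9
iadd      → -7 61
iadd      → 54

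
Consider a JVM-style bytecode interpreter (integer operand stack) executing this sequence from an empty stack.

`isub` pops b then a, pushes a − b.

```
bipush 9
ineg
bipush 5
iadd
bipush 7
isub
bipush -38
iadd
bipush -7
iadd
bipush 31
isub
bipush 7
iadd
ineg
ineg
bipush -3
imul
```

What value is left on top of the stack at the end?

bipush 9   : [9]
ineg       : [-9]
bipush 5   : [-9, 5]
iadd       : [-4]
bipush 7   : [-4, 7]
isub       : [-11]
bipush -38 : [-11, -38]
iadd       : [-49]
bipush -7  : [-49, -7]
iadd       : [-56]
bipush 31  : [-56, 31]
isub       : [-87]
bipush 7   : [-87, 7]
iadd       : [-80]
ineg       : [80]
ineg       : [-80]
bipush -3  : [-80, -3]
imul       : [240]

240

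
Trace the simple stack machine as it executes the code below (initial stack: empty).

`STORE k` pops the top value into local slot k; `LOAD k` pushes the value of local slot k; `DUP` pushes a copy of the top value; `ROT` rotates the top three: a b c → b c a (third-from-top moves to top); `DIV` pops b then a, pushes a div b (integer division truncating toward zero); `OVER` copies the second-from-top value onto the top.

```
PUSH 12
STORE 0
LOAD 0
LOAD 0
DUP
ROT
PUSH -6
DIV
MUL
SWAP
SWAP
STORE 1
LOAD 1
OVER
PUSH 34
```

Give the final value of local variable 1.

-24

PUSH 12 -> 12
STORE 0 -> (empty)
LOAD 0  -> 12
LOAD 0  -> 12 12
DUP     -> 12 12 12
ROT     -> 12 12 12
PUSH -6 -> 12 12 12 -6
DIV     -> 12 12 -2
MUL     -> 12 -24
SWAP    -> -24 12
SWAP    -> 12 -24
STORE 1 -> 12
LOAD 1  -> 12 -24
OVER    -> 12 -24 12
PUSH 34 -> 12 -24 12 34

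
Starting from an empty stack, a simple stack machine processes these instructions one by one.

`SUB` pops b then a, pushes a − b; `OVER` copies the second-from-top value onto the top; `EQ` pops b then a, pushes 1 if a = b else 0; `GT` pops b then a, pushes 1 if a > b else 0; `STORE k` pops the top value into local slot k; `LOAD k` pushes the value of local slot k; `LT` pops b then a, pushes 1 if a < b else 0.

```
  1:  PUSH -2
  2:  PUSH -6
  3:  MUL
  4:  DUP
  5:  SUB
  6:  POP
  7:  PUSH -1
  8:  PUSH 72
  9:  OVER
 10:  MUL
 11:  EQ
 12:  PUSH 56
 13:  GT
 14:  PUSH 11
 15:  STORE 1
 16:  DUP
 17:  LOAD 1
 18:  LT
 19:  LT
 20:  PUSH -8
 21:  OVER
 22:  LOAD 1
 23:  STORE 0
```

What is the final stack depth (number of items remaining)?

PUSH -2  -2
PUSH -6  -2 -6
MUL      12
DUP      12 12
SUB      0
POP      (empty)
PUSH -1  -1
PUSH 72  -1 72
OVER     -1 72 -1
MUL      -1 -72
EQ       0
PUSH 56  0 56
GT       0
PUSH 11  0 11
STORE 1  0
DUP      0 0
LOAD 1   0 0 11
LT       0 1
LT       1
PUSH -8  1 -8
OVER     1 -8 1
LOAD 1   1 -8 1 11
STORE 0  1 -8 1

3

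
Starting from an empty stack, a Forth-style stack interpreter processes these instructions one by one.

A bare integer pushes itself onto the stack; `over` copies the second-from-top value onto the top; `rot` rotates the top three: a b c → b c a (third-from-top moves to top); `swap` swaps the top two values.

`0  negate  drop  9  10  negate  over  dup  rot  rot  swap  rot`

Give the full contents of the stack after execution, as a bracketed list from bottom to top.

[9, 9, -10, 9]

0      -> 0
negate -> 0
drop   -> (empty)
9      -> 9
10     -> 9 10
negate -> 9 -10
over   -> 9 -10 9
dup    -> 9 -10 9 9
rot    -> 9 9 9 -10
rot    -> 9 9 -10 9
swap   -> 9 9 9 -10
rot    -> 9 9 -10 9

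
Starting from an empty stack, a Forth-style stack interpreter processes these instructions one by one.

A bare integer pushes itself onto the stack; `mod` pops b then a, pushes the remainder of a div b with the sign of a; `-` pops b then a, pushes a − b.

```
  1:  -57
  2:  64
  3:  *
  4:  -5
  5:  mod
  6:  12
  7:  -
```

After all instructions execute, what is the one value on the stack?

-15

-57 → [-57]
64  → [-57, 64]
*   → [-3648]
-5  → [-3648, -5]
mod → [-3]
12  → [-3, 12]
-   → [-15]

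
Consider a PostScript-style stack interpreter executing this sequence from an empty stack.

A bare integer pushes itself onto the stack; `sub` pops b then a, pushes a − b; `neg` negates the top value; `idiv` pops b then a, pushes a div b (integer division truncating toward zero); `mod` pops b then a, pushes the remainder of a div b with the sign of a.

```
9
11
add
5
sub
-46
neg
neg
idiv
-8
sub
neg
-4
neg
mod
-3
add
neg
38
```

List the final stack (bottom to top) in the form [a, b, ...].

[3, 38]

9    -> 9
11   -> 9 11
add  -> 20
5    -> 20 5
sub  -> 15
-46  -> 15 -46
neg  -> 15 46
neg  -> 15 -46
idiv -> 0
-8   -> 0 -8
sub  -> 8
neg  -> -8
-4   -> -8 -4
neg  -> -8 4
mod  -> 0
-3   -> 0 -3
add  -> -3
neg  -> 3
38   -> 3 38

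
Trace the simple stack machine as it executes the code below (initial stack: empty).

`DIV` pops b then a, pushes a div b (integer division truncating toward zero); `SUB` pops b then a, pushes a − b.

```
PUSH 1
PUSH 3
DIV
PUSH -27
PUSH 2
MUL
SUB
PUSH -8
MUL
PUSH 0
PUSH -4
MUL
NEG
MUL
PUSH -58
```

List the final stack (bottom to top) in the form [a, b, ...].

PUSH 1    1
PUSH 3    1 3
DIV       0
PUSH -27  0 -27
PUSH 2    0 -27 2
MUL       0 -54
SUB       54
PUSH -8   54 -8
MUL       -432
PUSH 0    -432 0
PUSH -4   -432 0 -4
MUL       -432 0
NEG       -432 0
MUL       0
PUSH -58  0 -58

[0, -58]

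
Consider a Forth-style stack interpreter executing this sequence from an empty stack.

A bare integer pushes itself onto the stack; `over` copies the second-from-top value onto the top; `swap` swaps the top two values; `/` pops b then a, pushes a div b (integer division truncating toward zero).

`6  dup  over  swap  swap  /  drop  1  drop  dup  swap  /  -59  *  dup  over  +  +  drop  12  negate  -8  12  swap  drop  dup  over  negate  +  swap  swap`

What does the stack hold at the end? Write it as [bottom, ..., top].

[-12, 12, 0]

6      → 6
dup    → 6 6
over   → 6 6 6
swap   → 6 6 6
swap   → 6 6 6
/      → 6 1
drop   → 6
1      → 6 1
drop   → 6
dup    → 6 6
swap   → 6 6
/      → 1
-59    → 1 -59
*      → -59
dup    → -59 -59
over   → -59 -59 -59
+      → -59 -118
+      → -177
drop   → (empty)
12     → 12
negate → -12
-8     → -12 -8
12     → -12 -8 12
swap   → -12 12 -8
drop   → -12 12
dup    → -12 12 12
over   → -12 12 12 12
negate → -12 12 12 -12
+      → -12 12 0
swap   → -12 0 12
swap   → -12 12 0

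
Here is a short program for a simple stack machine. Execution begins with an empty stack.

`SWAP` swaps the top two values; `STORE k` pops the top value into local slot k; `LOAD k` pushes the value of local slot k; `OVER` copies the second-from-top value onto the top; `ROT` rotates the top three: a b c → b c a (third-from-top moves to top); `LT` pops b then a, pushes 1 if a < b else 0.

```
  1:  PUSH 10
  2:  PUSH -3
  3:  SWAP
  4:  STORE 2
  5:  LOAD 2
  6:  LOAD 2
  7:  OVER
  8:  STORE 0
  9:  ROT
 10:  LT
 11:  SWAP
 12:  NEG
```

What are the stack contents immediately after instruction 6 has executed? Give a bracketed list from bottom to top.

[-3, 10, 10]

PUSH 10  [10]
PUSH -3  [10, -3]
SWAP     [-3, 10]
STORE 2  [-3]
LOAD 2   [-3, 10]
LOAD 2   [-3, 10, 10]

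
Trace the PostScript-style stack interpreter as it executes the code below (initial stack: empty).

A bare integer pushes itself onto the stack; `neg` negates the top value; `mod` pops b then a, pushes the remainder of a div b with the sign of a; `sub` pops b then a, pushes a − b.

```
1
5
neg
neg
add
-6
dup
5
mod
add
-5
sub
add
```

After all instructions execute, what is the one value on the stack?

1   -> 1
5   -> 1 5
neg -> 1 -5
neg -> 1 5
add -> 6
-6  -> 6 -6
dup -> 6 -6 -6
5   -> 6 -6 -6 5
mod -> 6 -6 -1
add -> 6 -7
-5  -> 6 -7 -5
sub -> 6 -2
add -> 4

4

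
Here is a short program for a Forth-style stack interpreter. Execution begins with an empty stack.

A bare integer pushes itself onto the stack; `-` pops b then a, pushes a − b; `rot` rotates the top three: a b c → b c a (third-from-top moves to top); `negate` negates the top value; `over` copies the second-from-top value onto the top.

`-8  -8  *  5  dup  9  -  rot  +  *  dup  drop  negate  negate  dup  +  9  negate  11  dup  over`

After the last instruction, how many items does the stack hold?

-8     : [-8]
-8     : [-8, -8]
*      : [64]
5      : [64, 5]
dup    : [64, 5, 5]
9      : [64, 5, 5, 9]
-      : [64, 5, -4]
rot    : [5, -4, 64]
+      : [5, 60]
*      : [300]
dup    : [300, 300]
drop   : [300]
negate : [-300]
negate : [300]
dup    : [300, 300]
+      : [600]
9      : [600, 9]
negate : [600, -9]
11     : [600, -9, 11]
dup    : [600, -9, 11, 11]
over   : [600, -9, 11, 11, 11]

5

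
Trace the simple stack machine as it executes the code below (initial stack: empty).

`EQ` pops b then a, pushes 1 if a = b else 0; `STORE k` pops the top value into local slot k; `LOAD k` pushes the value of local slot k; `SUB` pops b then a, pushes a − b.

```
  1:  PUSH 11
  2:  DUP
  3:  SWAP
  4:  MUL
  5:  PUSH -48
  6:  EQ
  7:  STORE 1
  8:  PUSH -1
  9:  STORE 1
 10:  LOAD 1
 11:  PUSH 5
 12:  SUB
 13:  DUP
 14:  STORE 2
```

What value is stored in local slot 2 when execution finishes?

PUSH 11  -> [11]
DUP      -> [11, 11]
SWAP     -> [11, 11]
MUL      -> [121]
PUSH -48 -> [121, -48]
EQ       -> [0]
STORE 1  -> []
PUSH -1  -> [-1]
STORE 1  -> []
LOAD 1   -> [-1]
PUSH 5   -> [-1, 5]
SUB      -> [-6]
DUP      -> [-6, -6]
STORE 2  -> [-6]

-6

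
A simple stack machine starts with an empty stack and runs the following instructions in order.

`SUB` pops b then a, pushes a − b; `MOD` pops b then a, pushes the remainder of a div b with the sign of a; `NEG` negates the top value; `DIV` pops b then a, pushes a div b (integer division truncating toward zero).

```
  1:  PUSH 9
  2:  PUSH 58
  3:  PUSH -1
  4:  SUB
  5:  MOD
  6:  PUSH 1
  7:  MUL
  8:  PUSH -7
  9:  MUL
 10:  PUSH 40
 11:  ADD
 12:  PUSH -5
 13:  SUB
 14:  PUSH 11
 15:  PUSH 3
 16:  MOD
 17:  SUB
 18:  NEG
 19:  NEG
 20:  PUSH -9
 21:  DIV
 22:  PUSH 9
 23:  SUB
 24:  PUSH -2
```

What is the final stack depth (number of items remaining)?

PUSH 9  -> [9]
PUSH 58 -> [9, 58]
PUSH -1 -> [9, 58, -1]
SUB     -> [9, 59]
MOD     -> [9]
PUSH 1  -> [9, 1]
MUL     -> [9]
PUSH -7 -> [9, -7]
MUL     -> [-63]
PUSH 40 -> [-63, 40]
ADD     -> [-23]
PUSH -5 -> [-23, -5]
SUB     -> [-18]
PUSH 11 -> [-18, 11]
PUSH 3  -> [-18, 11, 3]
MOD     -> [-18, 2]
SUB     -> [-20]
NEG     -> [20]
NEG     -> [-20]
PUSH -9 -> [-20, -9]
DIV     -> [2]
PUSH 9  -> [2, 9]
SUB     -> [-7]
PUSH -2 -> [-7, -2]

2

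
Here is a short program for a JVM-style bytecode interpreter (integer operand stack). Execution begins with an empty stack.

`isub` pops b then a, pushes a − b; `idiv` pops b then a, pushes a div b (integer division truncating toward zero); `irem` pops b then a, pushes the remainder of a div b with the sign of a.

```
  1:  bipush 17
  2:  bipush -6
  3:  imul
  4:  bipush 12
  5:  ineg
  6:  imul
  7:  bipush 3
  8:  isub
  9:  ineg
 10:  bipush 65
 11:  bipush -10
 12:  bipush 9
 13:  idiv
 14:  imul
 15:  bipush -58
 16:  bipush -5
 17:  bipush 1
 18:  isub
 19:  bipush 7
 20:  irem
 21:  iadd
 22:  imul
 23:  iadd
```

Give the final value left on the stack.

2939

bipush 17  : [17]
bipush -6  : [17, -6]
imul       : [-102]
bipush 12  : [-102, 12]
ineg       : [-102, -12]
imul       : [1224]
bipush 3   : [1224, 3]
isub       : [1221]
ineg       : [-1221]
bipush 65  : [-1221, 65]
bipush -10 : [-1221, 65, -10]
bipush 9   : [-1221, 65, -10, 9]
idiv       : [-1221, 65, -1]
imul       : [-1221, -65]
bipush -58 : [-1221, -65, -58]
bipush -5  : [-1221, -65, -58, -5]
bipush 1   : [-1221, -65, -58, -5, 1]
isub       : [-1221, -65, -58, -6]
bipush 7   : [-1221, -65, -58, -6, 7]
irem       : [-1221, -65, -58, -6]
iadd       : [-1221, -65, -64]
imul       : [-1221, 4160]
iadd       : [2939]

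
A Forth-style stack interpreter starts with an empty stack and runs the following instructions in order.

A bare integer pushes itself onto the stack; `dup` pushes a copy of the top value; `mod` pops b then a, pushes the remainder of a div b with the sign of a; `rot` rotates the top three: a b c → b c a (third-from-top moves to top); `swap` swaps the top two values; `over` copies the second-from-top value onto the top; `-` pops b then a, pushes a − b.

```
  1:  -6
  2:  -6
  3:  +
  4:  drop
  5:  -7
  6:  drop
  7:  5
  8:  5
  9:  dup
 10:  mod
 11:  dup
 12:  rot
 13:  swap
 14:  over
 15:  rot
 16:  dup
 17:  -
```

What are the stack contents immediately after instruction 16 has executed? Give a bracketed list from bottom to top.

-6    [-6]
-6    [-6, -6]
+     [-12]
drop  []
-7    [-7]
drop  []
5     [5]
5     [5, 5]
dup   [5, 5, 5]
mod   [5, 0]
dup   [5, 0, 0]
rot   [0, 0, 5]
swap  [0, 5, 0]
over  [0, 5, 0, 5]
rot   [0, 0, 5, 5]
dup   [0, 0, 5, 5, 5]

[0, 0, 5, 5, 5]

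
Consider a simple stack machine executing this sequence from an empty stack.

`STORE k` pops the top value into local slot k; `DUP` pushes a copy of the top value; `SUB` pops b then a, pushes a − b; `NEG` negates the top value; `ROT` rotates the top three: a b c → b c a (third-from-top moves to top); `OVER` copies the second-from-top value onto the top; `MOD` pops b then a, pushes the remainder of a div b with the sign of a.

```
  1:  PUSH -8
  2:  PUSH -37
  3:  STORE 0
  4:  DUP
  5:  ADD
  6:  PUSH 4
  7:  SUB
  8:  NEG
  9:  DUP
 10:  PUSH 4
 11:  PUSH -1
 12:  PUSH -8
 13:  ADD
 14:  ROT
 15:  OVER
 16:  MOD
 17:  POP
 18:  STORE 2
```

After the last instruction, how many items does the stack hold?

PUSH -8   -8
PUSH -37  -8 -37
STORE 0   -8
DUP       -8 -8
ADD       -16
PUSH 4    -16 4
SUB       -20
NEG       20
DUP       20 20
PUSH 4    20 20 4
PUSH -1   20 20 4 -1
PUSH -8   20 20 4 -1 -8
ADD       20 20 4 -9
ROT       20 4 -9 20
OVER      20 4 -9 20 -9
MOD       20 4 -9 2
POP       20 4 -9
STORE 2   20 4

2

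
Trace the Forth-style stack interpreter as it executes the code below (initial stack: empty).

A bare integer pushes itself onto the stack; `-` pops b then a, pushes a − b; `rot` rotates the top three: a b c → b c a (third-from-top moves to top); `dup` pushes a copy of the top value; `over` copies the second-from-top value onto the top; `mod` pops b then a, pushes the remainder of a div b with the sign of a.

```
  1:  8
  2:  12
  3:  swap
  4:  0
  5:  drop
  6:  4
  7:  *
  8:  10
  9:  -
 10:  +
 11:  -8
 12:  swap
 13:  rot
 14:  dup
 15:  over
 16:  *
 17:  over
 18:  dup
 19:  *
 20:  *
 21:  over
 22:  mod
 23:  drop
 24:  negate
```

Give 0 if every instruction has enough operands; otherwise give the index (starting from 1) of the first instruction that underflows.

13

8     8
12    8 12
swap  12 8
0     12 8 0
drop  12 8
4     12 8 4
*     12 32
10    12 32 10
-     12 22
+     34
-8    34 -8
swap  -8 34
rot  — needs 3 operands, stack has 2 → underflow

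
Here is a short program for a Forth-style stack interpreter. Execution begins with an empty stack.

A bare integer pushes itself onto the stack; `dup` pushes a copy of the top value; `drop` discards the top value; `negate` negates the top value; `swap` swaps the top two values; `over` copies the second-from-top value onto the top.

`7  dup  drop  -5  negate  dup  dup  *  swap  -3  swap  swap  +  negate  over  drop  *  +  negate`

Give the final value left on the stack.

7       [7]
dup     [7, 7]
drop    [7]
-5      [7, -5]
negate  [7, 5]
dup     [7, 5, 5]
dup     [7, 5, 5, 5]
*       [7, 5, 25]
swap    [7, 25, 5]
-3      [7, 25, 5, -3]
swap    [7, 25, -3, 5]
swap    [7, 25, 5, -3]
+       [7, 25, 2]
negate  [7, 25, -2]
over    [7, 25, -2, 25]
drop    [7, 25, -2]
*       [7, -50]
+       [-43]
negate  [43]

43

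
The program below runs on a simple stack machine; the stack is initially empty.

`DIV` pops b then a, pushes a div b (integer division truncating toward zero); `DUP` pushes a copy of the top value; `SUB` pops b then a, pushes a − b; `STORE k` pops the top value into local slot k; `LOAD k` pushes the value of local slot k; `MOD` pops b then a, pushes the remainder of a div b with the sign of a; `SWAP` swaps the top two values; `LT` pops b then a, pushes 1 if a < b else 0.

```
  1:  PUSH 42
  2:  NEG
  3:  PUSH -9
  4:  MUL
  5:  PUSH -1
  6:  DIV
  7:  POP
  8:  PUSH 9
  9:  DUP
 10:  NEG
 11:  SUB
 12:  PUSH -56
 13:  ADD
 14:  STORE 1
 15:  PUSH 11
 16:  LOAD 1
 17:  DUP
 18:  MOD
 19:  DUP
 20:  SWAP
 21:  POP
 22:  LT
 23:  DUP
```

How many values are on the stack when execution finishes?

PUSH 42  : [42]
NEG      : [-42]
PUSH -9  : [-42, -9]
MUL      : [378]
PUSH -1  : [378, -1]
DIV      : [-378]
POP      : []
PUSH 9   : [9]
DUP      : [9, 9]
NEG      : [9, -9]
SUB      : [18]
PUSH -56 : [18, -56]
ADD      : [-38]
STORE 1  : []
PUSH 11  : [11]
LOAD 1   : [11, -38]
DUP      : [11, -38, -38]
MOD      : [11, 0]
DUP      : [11, 0, 0]
SWAP     : [11, 0, 0]
POP      : [11, 0]
LT       : [0]
DUP      : [0, 0]

2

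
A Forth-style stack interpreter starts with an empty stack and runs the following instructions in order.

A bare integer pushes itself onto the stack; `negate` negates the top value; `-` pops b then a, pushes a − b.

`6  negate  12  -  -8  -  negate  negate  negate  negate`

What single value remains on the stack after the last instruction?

-10

6      → [6]
negate → [-6]
12     → [-6, 12]
-      → [-18]
-8     → [-18, -8]
-      → [-10]
negate → [10]
negate → [-10]
negate → [10]
negate → [-10]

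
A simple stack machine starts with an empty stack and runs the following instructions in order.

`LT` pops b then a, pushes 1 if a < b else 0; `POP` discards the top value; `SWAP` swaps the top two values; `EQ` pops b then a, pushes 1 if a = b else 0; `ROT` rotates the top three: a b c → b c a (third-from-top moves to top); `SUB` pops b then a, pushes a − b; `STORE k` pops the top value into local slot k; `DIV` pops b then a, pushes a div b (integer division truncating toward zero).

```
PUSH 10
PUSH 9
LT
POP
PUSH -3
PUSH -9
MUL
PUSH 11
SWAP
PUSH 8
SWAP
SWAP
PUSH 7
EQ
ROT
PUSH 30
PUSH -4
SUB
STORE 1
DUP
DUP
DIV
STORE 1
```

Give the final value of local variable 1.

1

PUSH 10 : 10
PUSH 9  : 10 9
LT      : 0
POP     : (empty)
PUSH -3 : -3
PUSH -9 : -3 -9
MUL     : 27
PUSH 11 : 27 11
SWAP    : 11 27
PUSH 8  : 11 27 8
SWAP    : 11 8 27
SWAP    : 11 27 8
PUSH 7  : 11 27 8 7
EQ      : 11 27 0
ROT     : 27 0 11
PUSH 30 : 27 0 11 30
PUSH -4 : 27 0 11 30 -4
SUB     : 27 0 11 34
STORE 1 : 27 0 11
DUP     : 27 0 11 11
DUP     : 27 0 11 11 11
DIV     : 27 0 11 1
STORE 1 : 27 0 11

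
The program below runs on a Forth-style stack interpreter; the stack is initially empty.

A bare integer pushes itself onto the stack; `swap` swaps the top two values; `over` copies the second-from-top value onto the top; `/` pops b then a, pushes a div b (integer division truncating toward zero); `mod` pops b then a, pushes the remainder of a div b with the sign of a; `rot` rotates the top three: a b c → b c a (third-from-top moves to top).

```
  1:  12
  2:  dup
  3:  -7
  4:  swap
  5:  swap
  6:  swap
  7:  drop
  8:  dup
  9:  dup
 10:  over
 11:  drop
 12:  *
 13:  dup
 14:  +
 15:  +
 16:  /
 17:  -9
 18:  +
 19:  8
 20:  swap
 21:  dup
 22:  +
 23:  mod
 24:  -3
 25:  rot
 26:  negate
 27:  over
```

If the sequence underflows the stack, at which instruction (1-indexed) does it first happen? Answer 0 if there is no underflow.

12   → 12
dup  → 12 12
-7   → 12 12 -7
swap → 12 -7 12
swap → 12 12 -7
swap → 12 -7 12
drop → 12 -7
dup  → 12 -7 -7
dup  → 12 -7 -7 -7
over → 12 -7 -7 -7 -7
drop → 12 -7 -7 -7
*    → 12 -7 49
dup  → 12 -7 49 49
+    → 12 -7 98
+    → 12 91
/    → 0
-9   → 0 -9
+    → -9
8    → -9 8
swap → 8 -9
dup  → 8 -9 -9
+    → 8 -18
mod  → 8
-3   → 8 -3
rot  — needs 3 operands, stack has 2 → underflow

25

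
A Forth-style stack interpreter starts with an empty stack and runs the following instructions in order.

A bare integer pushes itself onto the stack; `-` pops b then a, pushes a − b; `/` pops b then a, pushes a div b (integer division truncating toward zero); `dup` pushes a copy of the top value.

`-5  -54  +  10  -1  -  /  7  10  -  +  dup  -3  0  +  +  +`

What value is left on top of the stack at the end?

-19

-5  : -5
-54 : -5 -54
+   : -59
10  : -59 10
-1  : -59 10 -1
-   : -59 11
/   : -5
7   : -5 7
10  : -5 7 10
-   : -5 -3
+   : -8
dup : -8 -8
-3  : -8 -8 -3
0   : -8 -8 -3 0
+   : -8 -8 -3
+   : -8 -11
+   : -19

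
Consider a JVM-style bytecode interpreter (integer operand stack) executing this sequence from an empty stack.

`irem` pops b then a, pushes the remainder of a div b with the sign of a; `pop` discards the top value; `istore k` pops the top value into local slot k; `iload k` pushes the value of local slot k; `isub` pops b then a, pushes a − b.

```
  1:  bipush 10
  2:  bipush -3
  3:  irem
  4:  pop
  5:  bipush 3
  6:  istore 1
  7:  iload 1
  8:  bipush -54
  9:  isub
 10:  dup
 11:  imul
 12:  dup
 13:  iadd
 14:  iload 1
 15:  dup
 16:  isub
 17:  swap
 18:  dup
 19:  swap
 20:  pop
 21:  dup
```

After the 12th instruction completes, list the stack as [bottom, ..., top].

bipush 10   10
bipush -3   10 -3
irem        1
pop         (empty)
bipush 3    3
istore 1    (empty)
iload 1     3
bipush -54  3 -54
isub        57
dup         57 57
imul        3249
dup         3249 3249

[3249, 3249]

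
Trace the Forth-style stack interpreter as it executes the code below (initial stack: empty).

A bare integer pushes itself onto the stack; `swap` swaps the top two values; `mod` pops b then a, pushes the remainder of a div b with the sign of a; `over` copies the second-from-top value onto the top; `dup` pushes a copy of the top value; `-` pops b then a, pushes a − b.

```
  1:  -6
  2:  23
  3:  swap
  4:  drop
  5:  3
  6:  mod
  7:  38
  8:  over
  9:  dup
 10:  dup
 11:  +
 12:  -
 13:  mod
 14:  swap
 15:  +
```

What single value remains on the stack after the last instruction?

-6   -> -6
23   -> -6 23
swap -> 23 -6
drop -> 23
3    -> 23 3
mod  -> 2
38   -> 2 38
over -> 2 38 2
dup  -> 2 38 2 2
dup  -> 2 38 2 2 2
+    -> 2 38 2 4
-    -> 2 38 -2
mod  -> 2 0
swap -> 0 2
+    -> 2

2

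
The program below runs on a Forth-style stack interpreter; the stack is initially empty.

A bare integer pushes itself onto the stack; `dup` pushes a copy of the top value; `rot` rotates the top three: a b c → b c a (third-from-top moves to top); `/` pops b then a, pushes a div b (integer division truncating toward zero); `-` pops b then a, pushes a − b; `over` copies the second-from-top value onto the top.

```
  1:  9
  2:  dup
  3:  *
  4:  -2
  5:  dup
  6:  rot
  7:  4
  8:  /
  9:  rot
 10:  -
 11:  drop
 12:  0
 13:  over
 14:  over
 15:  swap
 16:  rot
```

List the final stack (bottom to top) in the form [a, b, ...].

[-2, 0, -2, 0]

9     [9]
dup   [9, 9]
*     [81]
-2    [81, -2]
dup   [81, -2, -2]
rot   [-2, -2, 81]
4     [-2, -2, 81, 4]
/     [-2, -2, 20]
rot   [-2, 20, -2]
-     [-2, 22]
drop  [-2]
0     [-2, 0]
over  [-2, 0, -2]
over  [-2, 0, -2, 0]
swap  [-2, 0, 0, -2]
rot   [-2, 0, -2, 0]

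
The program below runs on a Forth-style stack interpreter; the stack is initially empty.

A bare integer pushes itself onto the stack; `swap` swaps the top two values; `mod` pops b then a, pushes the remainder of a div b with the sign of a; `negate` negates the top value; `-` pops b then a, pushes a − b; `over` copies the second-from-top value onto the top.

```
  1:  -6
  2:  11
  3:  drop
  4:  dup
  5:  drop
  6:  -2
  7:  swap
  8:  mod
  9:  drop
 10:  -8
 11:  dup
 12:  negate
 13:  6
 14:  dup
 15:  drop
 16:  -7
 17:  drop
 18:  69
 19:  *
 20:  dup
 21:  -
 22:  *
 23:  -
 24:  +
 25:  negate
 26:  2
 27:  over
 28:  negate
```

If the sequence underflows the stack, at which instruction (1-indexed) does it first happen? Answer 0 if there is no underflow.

-6      -6
11      -6 11
drop    -6
dup     -6 -6
drop    -6
-2      -6 -2
swap    -2 -6
mod     -2
drop    (empty)
-8      -8
dup     -8 -8
negate  -8 8
6       -8 8 6
dup     -8 8 6 6
drop    -8 8 6
-7      -8 8 6 -7
drop    -8 8 6
69      -8 8 6 69
*       -8 8 414
dup     -8 8 414 414
-       -8 8 0
*       -8 0
-       -8
+  — needs 2 operands, stack has 1 → underflow

24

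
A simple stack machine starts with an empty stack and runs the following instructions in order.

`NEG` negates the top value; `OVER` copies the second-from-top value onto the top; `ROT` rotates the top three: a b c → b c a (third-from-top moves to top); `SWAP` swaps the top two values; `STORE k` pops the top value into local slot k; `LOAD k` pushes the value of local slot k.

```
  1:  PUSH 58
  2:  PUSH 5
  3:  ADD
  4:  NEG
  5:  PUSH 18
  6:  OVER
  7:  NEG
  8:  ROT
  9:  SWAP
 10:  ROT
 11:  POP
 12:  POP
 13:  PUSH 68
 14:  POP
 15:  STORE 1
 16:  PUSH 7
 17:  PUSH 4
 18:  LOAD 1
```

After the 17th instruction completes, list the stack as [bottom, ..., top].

[7, 4]

PUSH 58 -> 58
PUSH 5  -> 58 5
ADD     -> 63
NEG     -> -63
PUSH 18 -> -63 18
OVER    -> -63 18 -63
NEG     -> -63 18 63
ROT     -> 18 63 -63
SWAP    -> 18 -63 63
ROT     -> -63 63 18
POP     -> -63 63
POP     -> -63
PUSH 68 -> -63 68
POP     -> -63
STORE 1 -> (empty)
PUSH 7  -> 7
PUSH 4  -> 7 4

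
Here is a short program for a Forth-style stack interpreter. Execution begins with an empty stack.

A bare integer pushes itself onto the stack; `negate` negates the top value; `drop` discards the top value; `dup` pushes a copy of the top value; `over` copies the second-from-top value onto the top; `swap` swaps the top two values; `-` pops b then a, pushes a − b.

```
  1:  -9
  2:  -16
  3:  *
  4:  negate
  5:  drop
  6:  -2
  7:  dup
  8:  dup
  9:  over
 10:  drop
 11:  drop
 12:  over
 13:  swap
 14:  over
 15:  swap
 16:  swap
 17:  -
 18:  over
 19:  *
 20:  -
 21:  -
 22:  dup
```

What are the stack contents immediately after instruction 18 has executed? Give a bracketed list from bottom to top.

[-2, -2, 0, -2]

-9      -9
-16     -9 -16
*       144
negate  -144
drop    (empty)
-2      -2
dup     -2 -2
dup     -2 -2 -2
over    -2 -2 -2 -2
drop    -2 -2 -2
drop    -2 -2
over    -2 -2 -2
swap    -2 -2 -2
over    -2 -2 -2 -2
swap    -2 -2 -2 -2
swap    -2 -2 -2 -2
-       -2 -2 0
over    -2 -2 0 -2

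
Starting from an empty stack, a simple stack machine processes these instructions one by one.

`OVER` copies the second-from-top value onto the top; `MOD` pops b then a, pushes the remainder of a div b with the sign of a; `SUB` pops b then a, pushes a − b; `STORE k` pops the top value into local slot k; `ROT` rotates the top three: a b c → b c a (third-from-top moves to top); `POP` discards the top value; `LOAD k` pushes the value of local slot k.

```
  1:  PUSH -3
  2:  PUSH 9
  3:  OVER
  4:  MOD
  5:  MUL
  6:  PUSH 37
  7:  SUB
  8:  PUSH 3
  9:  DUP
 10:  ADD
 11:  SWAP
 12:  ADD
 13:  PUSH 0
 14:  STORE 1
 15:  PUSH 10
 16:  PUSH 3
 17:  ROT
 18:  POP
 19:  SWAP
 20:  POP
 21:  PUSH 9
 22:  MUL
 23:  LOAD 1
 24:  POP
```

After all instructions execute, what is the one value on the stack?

27

PUSH -3 : [-3]
PUSH 9  : [-3, 9]
OVER    : [-3, 9, -3]
MOD     : [-3, 0]
MUL     : [0]
PUSH 37 : [0, 37]
SUB     : [-37]
PUSH 3  : [-37, 3]
DUP     : [-37, 3, 3]
ADD     : [-37, 6]
SWAP    : [6, -37]
ADD     : [-31]
PUSH 0  : [-31, 0]
STORE 1 : [-31]
PUSH 10 : [-31, 10]
PUSH 3  : [-31, 10, 3]
ROT     : [10, 3, -31]
POP     : [10, 3]
SWAP    : [3, 10]
POP     : [3]
PUSH 9  : [3, 9]
MUL     : [27]
LOAD 1  : [27, 0]
POP     : [27]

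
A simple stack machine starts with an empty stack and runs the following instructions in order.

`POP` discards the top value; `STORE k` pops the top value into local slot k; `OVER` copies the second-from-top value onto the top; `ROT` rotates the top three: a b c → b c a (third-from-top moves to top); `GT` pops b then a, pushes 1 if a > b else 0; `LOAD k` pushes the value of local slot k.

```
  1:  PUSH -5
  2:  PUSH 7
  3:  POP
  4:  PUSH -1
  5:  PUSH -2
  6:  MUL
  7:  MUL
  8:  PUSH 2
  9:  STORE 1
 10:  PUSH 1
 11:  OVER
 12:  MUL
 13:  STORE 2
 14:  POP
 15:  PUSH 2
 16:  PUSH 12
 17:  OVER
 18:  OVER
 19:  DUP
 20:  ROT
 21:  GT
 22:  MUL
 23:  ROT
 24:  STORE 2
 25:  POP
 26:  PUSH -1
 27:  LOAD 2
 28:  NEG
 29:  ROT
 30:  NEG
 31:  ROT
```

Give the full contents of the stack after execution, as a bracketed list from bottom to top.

PUSH -5  -5
PUSH 7   -5 7
POP      -5
PUSH -1  -5 -1
PUSH -2  -5 -1 -2
MUL      -5 2
MUL      -10
PUSH 2   -10 2
STORE 1  -10
PUSH 1   -10 1
OVER     -10 1 -10
MUL      -10 -10
STORE 2  -10
POP      (empty)
PUSH 2   2
PUSH 12  2 12
OVER     2 12 2
OVER     2 12 2 12
DUP      2 12 2 12 12
ROT      2 12 12 12 2
GT       2 12 12 1
MUL      2 12 12
ROT      12 12 2
STORE 2  12 12
POP      12
PUSH -1  12 -1
LOAD 2   12 -1 2
NEG      12 -1 -2
ROT      -1 -2 12
NEG      -1 -2 -12
ROT      -2 -12 -1

[-2, -12, -1]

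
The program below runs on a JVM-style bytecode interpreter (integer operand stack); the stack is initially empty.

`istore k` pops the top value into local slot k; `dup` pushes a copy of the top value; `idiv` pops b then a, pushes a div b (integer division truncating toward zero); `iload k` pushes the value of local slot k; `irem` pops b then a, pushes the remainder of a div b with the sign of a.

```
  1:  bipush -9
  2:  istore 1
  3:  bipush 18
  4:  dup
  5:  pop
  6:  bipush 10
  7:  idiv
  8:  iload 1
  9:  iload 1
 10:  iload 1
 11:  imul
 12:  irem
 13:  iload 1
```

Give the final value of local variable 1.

bipush -9 → -9
istore 1  → (empty)
bipush 18 → 18
dup       → 18 18
pop       → 18
bipush 10 → 18 10
idiv      → 1
iload 1   → 1 -9
iload 1   → 1 -9 -9
iload 1   → 1 -9 -9 -9
imul      → 1 -9 81
irem      → 1 -9
iload 1   → 1 -9 -9

-9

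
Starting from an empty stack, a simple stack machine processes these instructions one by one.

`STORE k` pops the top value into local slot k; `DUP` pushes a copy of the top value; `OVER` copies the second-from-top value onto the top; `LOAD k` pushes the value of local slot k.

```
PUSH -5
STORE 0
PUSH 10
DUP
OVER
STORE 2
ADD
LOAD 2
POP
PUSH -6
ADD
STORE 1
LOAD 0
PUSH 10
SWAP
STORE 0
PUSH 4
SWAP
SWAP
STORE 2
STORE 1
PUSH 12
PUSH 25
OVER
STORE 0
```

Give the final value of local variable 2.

4

PUSH -5  -5
STORE 0  (empty)
PUSH 10  10
DUP      10 10
OVER     10 10 10
STORE 2  10 10
ADD      20
LOAD 2   20 10
POP      20
PUSH -6  20 -6
ADD      14
STORE 1  (empty)
LOAD 0   -5
PUSH 10  -5 10
SWAP     10 -5
STORE 0  10
PUSH 4   10 4
SWAP     4 10
SWAP     10 4
STORE 2  10
STORE 1  (empty)
PUSH 12  12
PUSH 25  12 25
OVER     12 25 12
STORE 0  12 25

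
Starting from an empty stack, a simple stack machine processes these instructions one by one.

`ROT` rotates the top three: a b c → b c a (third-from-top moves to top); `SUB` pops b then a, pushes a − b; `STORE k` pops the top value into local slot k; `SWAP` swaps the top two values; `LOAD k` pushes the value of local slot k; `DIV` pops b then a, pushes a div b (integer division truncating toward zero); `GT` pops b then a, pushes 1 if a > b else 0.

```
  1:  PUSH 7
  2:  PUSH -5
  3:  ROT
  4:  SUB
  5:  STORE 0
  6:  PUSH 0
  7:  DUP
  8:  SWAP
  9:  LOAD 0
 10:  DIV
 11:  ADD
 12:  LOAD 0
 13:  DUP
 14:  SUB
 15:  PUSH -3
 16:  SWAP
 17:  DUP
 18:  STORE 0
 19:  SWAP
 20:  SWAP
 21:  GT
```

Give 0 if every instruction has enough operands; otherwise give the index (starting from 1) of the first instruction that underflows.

PUSH 7  → [7]
PUSH -5 → [7, -5]
ROT  — needs 3 operands, stack has 2 → underflow

3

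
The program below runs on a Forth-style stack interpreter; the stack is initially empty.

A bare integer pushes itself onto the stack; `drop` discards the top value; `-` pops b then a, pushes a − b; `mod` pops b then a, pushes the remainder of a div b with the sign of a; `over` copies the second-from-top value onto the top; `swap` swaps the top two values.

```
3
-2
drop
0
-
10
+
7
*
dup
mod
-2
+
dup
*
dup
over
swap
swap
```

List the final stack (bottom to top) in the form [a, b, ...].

[4, 4, 4]

3    -> 3
-2   -> 3 -2
drop -> 3
0    -> 3 0
-    -> 3
10   -> 3 10
+    -> 13
7    -> 13 7
*    -> 91
dup  -> 91 91
mod  -> 0
-2   -> 0 -2
+    -> -2
dup  -> -2 -2
*    -> 4
dup  -> 4 4
over -> 4 4 4
swap -> 4 4 4
swap -> 4 4 4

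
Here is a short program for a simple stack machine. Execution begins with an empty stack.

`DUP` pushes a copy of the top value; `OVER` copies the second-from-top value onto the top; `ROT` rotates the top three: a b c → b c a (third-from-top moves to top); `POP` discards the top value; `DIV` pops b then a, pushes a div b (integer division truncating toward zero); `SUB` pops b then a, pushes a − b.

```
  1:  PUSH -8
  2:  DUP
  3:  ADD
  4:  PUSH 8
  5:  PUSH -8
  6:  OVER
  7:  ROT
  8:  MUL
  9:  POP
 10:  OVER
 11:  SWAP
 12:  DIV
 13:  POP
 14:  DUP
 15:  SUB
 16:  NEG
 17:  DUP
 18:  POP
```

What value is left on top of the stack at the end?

PUSH -8 → -8
DUP     → -8 -8
ADD     → -16
PUSH 8  → -16 8
PUSH -8 → -16 8 -8
OVER    → -16 8 -8 8
ROT     → -16 -8 8 8
MUL     → -16 -8 64
POP     → -16 -8
OVER    → -16 -8 -16
SWAP    → -16 -16 -8
DIV     → -16 2
POP     → -16
DUP     → -16 -16
SUB     → 0
NEG     → 0
DUP     → 0 0
POP     → 0

0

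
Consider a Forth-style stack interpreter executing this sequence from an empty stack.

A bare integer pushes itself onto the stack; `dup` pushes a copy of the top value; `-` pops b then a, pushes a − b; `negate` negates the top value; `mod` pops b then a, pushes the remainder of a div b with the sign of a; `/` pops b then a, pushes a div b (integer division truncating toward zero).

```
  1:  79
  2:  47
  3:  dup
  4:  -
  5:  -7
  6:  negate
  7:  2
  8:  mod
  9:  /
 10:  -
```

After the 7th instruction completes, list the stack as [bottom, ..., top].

79     -> [79]
47     -> [79, 47]
dup    -> [79, 47, 47]
-      -> [79, 0]
-7     -> [79, 0, -7]
negate -> [79, 0, 7]
2      -> [79, 0, 7, 2]

[79, 0, 7, 2]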